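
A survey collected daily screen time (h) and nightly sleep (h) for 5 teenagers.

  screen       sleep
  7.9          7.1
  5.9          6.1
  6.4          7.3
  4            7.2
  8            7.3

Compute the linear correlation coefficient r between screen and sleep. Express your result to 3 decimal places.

n = 5, Σx = 32.2, Σy = 35, Σx² = 218.18, Σy² = 246.04, Σxy = 226
nΣxy − ΣxΣy = 1130 − 1127 = 3
nΣx² − (Σx)² = 1090.9 − 1036.84 = 54.06; nΣy² − (Σy)² = 1230.2 − 1225 = 5.2
r = 3 / √(54.06 × 5.2) = 3 / 16.7664 ≈ 0.179

0.179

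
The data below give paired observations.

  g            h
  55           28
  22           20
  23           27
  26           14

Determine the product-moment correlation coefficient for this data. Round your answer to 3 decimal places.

0.521

n = 4, Σg = 126, Σh = 89, Σg² = 4714, Σh² = 2109, Σgh = 2965
nΣgh − ΣgΣh = 11860 − 11214 = 646
nΣg² − (Σg)² = 18856 − 15876 = 2980; nΣh² − (Σh)² = 8436 − 7921 = 515
r = 646 / √(2980 × 515) = 646 / 1238.8301 ≈ 0.521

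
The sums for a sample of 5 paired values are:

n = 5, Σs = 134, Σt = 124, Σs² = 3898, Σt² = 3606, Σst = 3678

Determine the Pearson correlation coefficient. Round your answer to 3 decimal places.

0.879

r = (nΣst − ΣsΣt) / √[(nΣs² − (Σs)²)(nΣt² − (Σt)²)]
Numerator: 5×3678 − 134×124 = 1774
Denominator: √[(19490 − 17956)(18030 − 15376)] = √[1534 × 2654] = 2017.7304
r = 1774 / 2017.7304 ≈ 0.879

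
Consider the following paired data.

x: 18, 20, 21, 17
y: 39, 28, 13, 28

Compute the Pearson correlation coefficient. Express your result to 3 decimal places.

-0.701

n = 4, Σx = 76, Σy = 108, Σx² = 1454, Σy² = 3258, Σxy = 2011
nΣxy − ΣxΣy = 8044 − 8208 = -164
nΣx² − (Σx)² = 5816 − 5776 = 40; nΣy² − (Σy)² = 13032 − 11664 = 1368
r = -164 / √(40 × 1368) = -164 / 233.9231 ≈ -0.701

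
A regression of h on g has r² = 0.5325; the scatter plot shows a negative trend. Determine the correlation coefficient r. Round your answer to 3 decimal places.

-0.730

|r| = √0.5325 = 0.730
The association is negative, so r = −0.730.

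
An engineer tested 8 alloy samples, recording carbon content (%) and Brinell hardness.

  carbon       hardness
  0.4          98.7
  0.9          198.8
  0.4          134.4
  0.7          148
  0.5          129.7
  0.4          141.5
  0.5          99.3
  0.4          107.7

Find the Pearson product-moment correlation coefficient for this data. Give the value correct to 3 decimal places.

n = 8, Σx = 4.2, Σy = 1058.1, Σx² = 2.44, Σy² = 147534.61, Σxy = 589.94
nΣxy − ΣxΣy = 4719.52 − 4444.02 = 275.5
nΣx² − (Σx)² = 19.52 − 17.64 = 1.88; nΣy² − (Σy)² = 1180276.88 − 1119575.61 = 60701.27
r = 275.5 / √(1.88 × 60701.27) = 275.5 / 337.8141 ≈ 0.816

0.816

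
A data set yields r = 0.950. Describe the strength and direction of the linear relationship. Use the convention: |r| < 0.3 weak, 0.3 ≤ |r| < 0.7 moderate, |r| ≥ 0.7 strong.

r = 0.950 > 0 so the relationship is positive.
|r| = 0.950, which falls in the strong range.

strong positive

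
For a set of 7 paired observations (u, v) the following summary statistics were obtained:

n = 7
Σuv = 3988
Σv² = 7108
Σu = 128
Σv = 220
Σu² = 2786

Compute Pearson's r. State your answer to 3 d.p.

-0.119

r = (nΣuv − ΣuΣv) / √[(nΣu² − (Σu)²)(nΣv² − (Σv)²)]
Numerator: 7×3988 − 128×220 = -244
Denominator: √[(19502 − 16384)(49756 − 48400)] = √[3118 × 1356] = 2056.2121
r = -244 / 2056.2121 ≈ -0.119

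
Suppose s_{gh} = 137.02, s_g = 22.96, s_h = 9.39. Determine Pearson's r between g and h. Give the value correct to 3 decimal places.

r = Cov(g,h) / (s_g · s_h) = 137.02 / (22.96 × 9.39)
  = 137.02 / 215.5944 ≈ 0.636

0.636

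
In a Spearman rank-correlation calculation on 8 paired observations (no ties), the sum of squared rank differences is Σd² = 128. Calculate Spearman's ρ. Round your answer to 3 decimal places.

-0.524

ρ = 1 − 6Σd² / [n(n²−1)] = 1 − 6×128 / (8×63)
  = 1 − 768/504 = 1 − 1.5238 ≈ -0.524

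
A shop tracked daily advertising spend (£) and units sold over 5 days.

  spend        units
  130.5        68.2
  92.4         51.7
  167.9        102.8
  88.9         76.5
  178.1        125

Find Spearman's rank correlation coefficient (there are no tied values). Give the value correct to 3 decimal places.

0.700

Rank spend: 3, 2, 4, 1, 5
Rank units: 2, 1, 4, 3, 5
d = rank(spend) − rank(units): 1, 1, 0, -2, 0; Σd² = 6
ρ = 1 − 6Σd² / [n(n²−1)] = 1 − 6×6 / (5×24) = 1 − 36/120 ≈ 0.700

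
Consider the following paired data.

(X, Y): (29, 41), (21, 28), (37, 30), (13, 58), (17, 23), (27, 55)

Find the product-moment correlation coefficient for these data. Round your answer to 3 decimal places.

n = 6, ΣX = 144, ΣY = 235, ΣX² = 3838, ΣY² = 10283, ΣXY = 5517
nΣXY − ΣXΣY = 33102 − 33840 = -738
nΣX² − (ΣX)² = 23028 − 20736 = 2292; nΣY² − (ΣY)² = 61698 − 55225 = 6473
r = -738 / √(2292 × 6473) = -738 / 3851.7679 ≈ -0.192

-0.192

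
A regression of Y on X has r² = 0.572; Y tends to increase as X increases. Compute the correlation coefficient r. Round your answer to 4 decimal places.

0.7563

|r| = √0.572 = 0.7563
The association is positive, so r = 0.7563.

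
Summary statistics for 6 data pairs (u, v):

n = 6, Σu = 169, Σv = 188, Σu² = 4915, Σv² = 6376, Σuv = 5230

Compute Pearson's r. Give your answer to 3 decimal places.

r = (nΣuv − ΣuΣv) / √[(nΣu² − (Σu)²)(nΣv² − (Σv)²)]
Numerator: 6×5230 − 169×188 = -392
Denominator: √[(29490 − 28561)(38256 − 35344)] = √[929 × 2912] = 1644.7638
r = -392 / 1644.7638 ≈ -0.238

-0.238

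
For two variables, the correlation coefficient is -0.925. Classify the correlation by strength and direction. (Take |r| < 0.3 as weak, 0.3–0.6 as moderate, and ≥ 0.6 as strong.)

strong negative

r = -0.925 < 0 so the relationship is negative.
|r| = 0.925, which falls in the strong range.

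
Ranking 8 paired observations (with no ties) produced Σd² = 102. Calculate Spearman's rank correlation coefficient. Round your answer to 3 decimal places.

ρ = 1 − 6Σd² / [n(n²−1)] = 1 − 6×102 / (8×63)
  = 1 − 612/504 = 1 − 1.2143 ≈ -0.214

-0.214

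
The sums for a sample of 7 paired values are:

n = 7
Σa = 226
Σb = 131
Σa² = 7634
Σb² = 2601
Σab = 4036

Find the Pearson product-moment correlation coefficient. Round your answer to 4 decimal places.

r = (nΣab − ΣaΣb) / √[(nΣa² − (Σa)²)(nΣb² − (Σb)²)]
Numerator: 7×4036 − 226×131 = -1354
Denominator: √[(53438 − 51076)(18207 − 17161)] = √[2362 × 1046] = 1571.8308
r = -1354 / 1571.8308 ≈ -0.8614

-0.8614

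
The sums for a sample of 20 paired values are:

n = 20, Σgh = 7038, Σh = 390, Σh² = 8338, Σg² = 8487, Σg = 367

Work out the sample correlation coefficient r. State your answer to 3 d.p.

-0.105

r = (nΣgh − ΣgΣh) / √[(nΣg² − (Σg)²)(nΣh² − (Σh)²)]
Numerator: 20×7038 − 367×390 = -2370
Denominator: √[(169740 − 134689)(166760 − 152100)] = √[35051 × 14660] = 22668.2081
r = -2370 / 22668.2081 ≈ -0.105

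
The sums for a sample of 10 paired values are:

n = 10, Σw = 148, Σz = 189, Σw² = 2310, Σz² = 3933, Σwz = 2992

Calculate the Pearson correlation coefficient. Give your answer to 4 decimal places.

r = (nΣwz − ΣwΣz) / √[(nΣw² − (Σw)²)(nΣz² − (Σz)²)]
Numerator: 10×2992 − 148×189 = 1948
Denominator: √[(23100 − 21904)(39330 − 35721)] = √[1196 × 3609] = 2077.5861
r = 1948 / 2077.5861 ≈ 0.9376

0.9376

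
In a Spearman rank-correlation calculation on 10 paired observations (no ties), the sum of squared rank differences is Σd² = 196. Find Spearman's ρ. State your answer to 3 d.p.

ρ = 1 − 6Σd² / [n(n²−1)] = 1 − 6×196 / (10×99)
  = 1 − 1176/990 = 1 − 1.1879 ≈ -0.188

-0.188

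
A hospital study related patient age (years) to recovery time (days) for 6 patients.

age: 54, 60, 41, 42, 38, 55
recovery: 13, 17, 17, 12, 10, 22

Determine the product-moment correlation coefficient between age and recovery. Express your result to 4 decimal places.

0.5792

n = 6, Σx = 290, Σy = 91, Σx² = 14430, Σy² = 1475, Σxy = 4513
nΣxy − ΣxΣy = 27078 − 26390 = 688
nΣx² − (Σx)² = 86580 − 84100 = 2480; nΣy² − (Σy)² = 8850 − 8281 = 569
r = 688 / √(2480 × 569) = 688 / 1187.9057 ≈ 0.5792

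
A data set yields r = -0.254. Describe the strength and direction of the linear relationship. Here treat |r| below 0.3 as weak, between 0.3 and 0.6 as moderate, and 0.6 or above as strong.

weak negative

r = -0.254 < 0 so the relationship is negative.
|r| = 0.254, which falls in the weak range.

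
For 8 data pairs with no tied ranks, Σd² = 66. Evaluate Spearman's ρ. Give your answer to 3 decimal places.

0.214

ρ = 1 − 6Σd² / [n(n²−1)] = 1 − 6×66 / (8×63)
  = 1 − 396/504 = 1 − 0.7857 ≈ 0.214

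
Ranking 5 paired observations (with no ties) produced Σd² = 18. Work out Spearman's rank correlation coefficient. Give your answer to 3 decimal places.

0.100

ρ = 1 − 6Σd² / [n(n²−1)] = 1 − 6×18 / (5×24)
  = 1 − 108/120 = 1 − 0.9000 ≈ 0.100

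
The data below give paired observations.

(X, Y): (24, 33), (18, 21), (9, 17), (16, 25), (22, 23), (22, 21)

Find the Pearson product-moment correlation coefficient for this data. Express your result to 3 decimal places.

0.676

n = 6, ΣX = 111, ΣY = 140, ΣX² = 2205, ΣY² = 3414, ΣXY = 2691
nΣXY − ΣXΣY = 16146 − 15540 = 606
nΣX² − (ΣX)² = 13230 − 12321 = 909; nΣY² − (ΣY)² = 20484 − 19600 = 884
r = 606 / √(909 × 884) = 606 / 896.4129 ≈ 0.676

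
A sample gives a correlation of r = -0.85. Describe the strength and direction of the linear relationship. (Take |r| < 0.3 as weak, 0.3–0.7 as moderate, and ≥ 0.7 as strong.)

r = -0.85 < 0 so the relationship is negative.
|r| = 0.85, which falls in the strong range.

strong negative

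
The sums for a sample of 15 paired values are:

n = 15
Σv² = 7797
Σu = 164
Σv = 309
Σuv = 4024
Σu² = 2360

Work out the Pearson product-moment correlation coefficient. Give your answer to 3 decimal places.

0.717

r = (nΣuv − ΣuΣv) / √[(nΣu² − (Σu)²)(nΣv² − (Σv)²)]
Numerator: 15×4024 − 164×309 = 9684
Denominator: √[(35400 − 26896)(116955 − 95481)] = √[8504 × 21474] = 13513.5079
r = 9684 / 13513.5079 ≈ 0.717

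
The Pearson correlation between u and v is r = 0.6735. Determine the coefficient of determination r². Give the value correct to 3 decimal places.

r² = (0.6735)² = 0.454

0.454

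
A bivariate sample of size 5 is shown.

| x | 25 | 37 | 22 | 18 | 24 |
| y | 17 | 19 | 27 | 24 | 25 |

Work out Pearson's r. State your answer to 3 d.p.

n = 5, Σx = 126, Σy = 112, Σx² = 3378, Σy² = 2580, Σxy = 2754
nΣxy − ΣxΣy = 13770 − 14112 = -342
nΣx² − (Σx)² = 16890 − 15876 = 1014; nΣy² − (Σy)² = 12900 − 12544 = 356
r = -342 / √(1014 × 356) = -342 / 600.8194 ≈ -0.569

-0.569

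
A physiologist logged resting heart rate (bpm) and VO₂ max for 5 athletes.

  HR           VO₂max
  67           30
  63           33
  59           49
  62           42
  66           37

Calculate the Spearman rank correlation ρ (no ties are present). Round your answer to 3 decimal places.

Rank HR: 5, 3, 1, 2, 4
Rank VO₂max: 1, 2, 5, 4, 3
d = rank(HR) − rank(VO₂max): 4, 1, -4, -2, 1; Σd² = 38
ρ = 1 − 6Σd² / [n(n²−1)] = 1 − 6×38 / (5×24) = 1 − 228/120 ≈ -0.900

-0.900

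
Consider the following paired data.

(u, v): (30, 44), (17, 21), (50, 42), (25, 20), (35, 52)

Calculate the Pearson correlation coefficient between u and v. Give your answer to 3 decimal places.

0.667

n = 5, Σu = 157, Σv = 179, Σu² = 5539, Σv² = 7245, Σuv = 6097
nΣuv − ΣuΣv = 30485 − 28103 = 2382
nΣu² − (Σu)² = 27695 − 24649 = 3046; nΣv² − (Σv)² = 36225 − 32041 = 4184
r = 2382 / √(3046 × 4184) = 2382 / 3569.9389 ≈ 0.667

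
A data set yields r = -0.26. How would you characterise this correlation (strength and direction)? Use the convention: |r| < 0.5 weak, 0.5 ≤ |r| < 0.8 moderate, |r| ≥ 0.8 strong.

weak negative

r = -0.26 < 0 so the relationship is negative.
|r| = 0.26, which falls in the weak range.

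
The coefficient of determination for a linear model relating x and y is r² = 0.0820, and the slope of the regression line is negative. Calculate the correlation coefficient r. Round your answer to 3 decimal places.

|r| = √0.0820 = 0.286
The association is negative, so r = −0.286.

-0.286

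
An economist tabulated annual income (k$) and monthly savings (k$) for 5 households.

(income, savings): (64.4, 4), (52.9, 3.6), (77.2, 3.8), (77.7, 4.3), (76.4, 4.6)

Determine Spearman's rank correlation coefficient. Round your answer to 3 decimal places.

0.500

Rank income: 2, 1, 4, 5, 3
Rank savings: 3, 1, 2, 4, 5
d = rank(income) − rank(savings): -1, 0, 2, 1, -2; Σd² = 10
ρ = 1 − 6Σd² / [n(n²−1)] = 1 − 6×10 / (5×24) = 1 − 60/120 ≈ 0.500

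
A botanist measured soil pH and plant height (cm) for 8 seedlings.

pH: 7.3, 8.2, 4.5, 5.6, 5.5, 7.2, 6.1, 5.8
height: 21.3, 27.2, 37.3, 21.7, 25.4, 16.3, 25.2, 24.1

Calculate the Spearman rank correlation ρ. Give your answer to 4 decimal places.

Rank pH: 7, 8, 1, 3, 2, 6, 5, 4
Rank height: 2, 7, 8, 3, 6, 1, 5, 4
d = rank(pH) − rank(height): 5, 1, -7, 0, -4, 5, 0, 0; Σd² = 116
ρ = 1 − 6Σd² / [n(n²−1)] = 1 − 6×116 / (8×63) = 1 − 696/504 ≈ -0.3810

-0.3810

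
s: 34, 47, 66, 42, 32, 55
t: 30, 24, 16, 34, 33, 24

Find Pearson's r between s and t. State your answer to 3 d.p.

-0.901

n = 6, Σs = 276, Σt = 161, Σs² = 13534, Σt² = 4553, Σst = 7008
nΣst − ΣsΣt = 42048 − 44436 = -2388
nΣs² − (Σs)² = 81204 − 76176 = 5028; nΣt² − (Σt)² = 27318 − 25921 = 1397
r = -2388 / √(5028 × 1397) = -2388 / 2650.3049 ≈ -0.901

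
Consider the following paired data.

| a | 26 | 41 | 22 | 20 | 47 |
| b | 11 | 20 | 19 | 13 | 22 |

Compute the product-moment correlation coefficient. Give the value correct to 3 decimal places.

0.725

n = 5, Σa = 156, Σb = 85, Σa² = 5450, Σb² = 1535, Σab = 2818
nΣab − ΣaΣb = 14090 − 13260 = 830
nΣa² − (Σa)² = 27250 − 24336 = 2914; nΣb² − (Σb)² = 7675 − 7225 = 450
r = 830 / √(2914 × 450) = 830 / 1145.1201 ≈ 0.725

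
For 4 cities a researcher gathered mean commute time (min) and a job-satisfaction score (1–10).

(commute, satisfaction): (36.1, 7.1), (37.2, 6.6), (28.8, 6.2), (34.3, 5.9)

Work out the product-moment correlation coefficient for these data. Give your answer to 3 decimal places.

n = 4, Σx = 136.4, Σy = 25.8, Σx² = 4692.98, Σy² = 167.22, Σxy = 882.76
nΣxy − ΣxΣy = 3531.04 − 3519.12 = 11.92
nΣx² − (Σx)² = 18771.92 − 18604.96 = 166.96; nΣy² − (Σy)² = 668.88 − 665.64 = 3.24
r = 11.92 / √(166.96 × 3.24) = 11.92 / 23.2583 ≈ 0.513

0.513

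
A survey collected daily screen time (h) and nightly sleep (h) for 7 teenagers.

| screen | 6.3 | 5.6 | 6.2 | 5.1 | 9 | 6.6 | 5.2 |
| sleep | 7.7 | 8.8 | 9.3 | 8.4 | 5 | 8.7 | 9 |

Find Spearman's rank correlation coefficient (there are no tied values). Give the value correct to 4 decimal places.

Rank screen: 5, 3, 4, 1, 7, 6, 2
Rank sleep: 2, 5, 7, 3, 1, 4, 6
d = rank(screen) − rank(sleep): 3, -2, -3, -2, 6, 2, -4; Σd² = 82
ρ = 1 − 6Σd² / [n(n²−1)] = 1 − 6×82 / (7×48) = 1 − 492/336 ≈ -0.4643

-0.4643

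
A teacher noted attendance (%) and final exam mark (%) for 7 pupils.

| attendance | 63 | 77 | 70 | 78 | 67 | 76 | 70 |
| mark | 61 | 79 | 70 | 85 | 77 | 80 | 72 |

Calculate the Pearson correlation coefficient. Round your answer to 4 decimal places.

n = 7, Σx = 501, Σy = 524, Σx² = 36047, Σy² = 39600, Σxy = 37735
nΣxy − ΣxΣy = 264145 − 262524 = 1621
nΣx² − (Σx)² = 252329 − 251001 = 1328; nΣy² − (Σy)² = 277200 − 274576 = 2624
r = 1621 / √(1328 × 2624) = 1621 / 1866.7276 ≈ 0.8684

0.8684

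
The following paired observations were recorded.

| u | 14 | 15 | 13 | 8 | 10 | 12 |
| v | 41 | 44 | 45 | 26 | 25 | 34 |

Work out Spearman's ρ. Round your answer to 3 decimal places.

Rank u: 5, 6, 4, 1, 2, 3
Rank v: 4, 5, 6, 2, 1, 3
d = rank(u) − rank(v): 1, 1, -2, -1, 1, 0; Σd² = 8
ρ = 1 − 6Σd² / [n(n²−1)] = 1 − 6×8 / (6×35) = 1 − 48/210 ≈ 0.771

0.771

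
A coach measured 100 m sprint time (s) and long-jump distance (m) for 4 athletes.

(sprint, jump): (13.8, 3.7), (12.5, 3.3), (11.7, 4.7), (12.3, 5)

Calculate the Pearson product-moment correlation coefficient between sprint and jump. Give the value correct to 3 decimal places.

n = 4, Σx = 50.3, Σy = 16.7, Σx² = 634.87, Σy² = 71.67, Σxy = 208.8
nΣxy − ΣxΣy = 835.2 − 840.01 = -4.81
nΣx² − (Σx)² = 2539.48 − 2530.09 = 9.39; nΣy² − (Σy)² = 286.68 − 278.89 = 7.79
r = -4.81 / √(9.39 × 7.79) = -4.81 / 8.5527 ≈ -0.562

-0.562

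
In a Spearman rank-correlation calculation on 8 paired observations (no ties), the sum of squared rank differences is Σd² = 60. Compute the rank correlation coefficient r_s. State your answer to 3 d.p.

ρ = 1 − 6Σd² / [n(n²−1)] = 1 − 6×60 / (8×63)
  = 1 − 360/504 = 1 − 0.7143 ≈ 0.286

0.286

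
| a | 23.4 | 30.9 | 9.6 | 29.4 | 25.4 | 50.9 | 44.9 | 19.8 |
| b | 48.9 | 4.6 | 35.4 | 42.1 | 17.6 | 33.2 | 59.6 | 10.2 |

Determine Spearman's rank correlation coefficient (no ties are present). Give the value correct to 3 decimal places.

0.095

Rank a: 3, 6, 1, 5, 4, 8, 7, 2
Rank b: 7, 1, 5, 6, 3, 4, 8, 2
d = rank(a) − rank(b): -4, 5, -4, -1, 1, 4, -1, 0; Σd² = 76
ρ = 1 − 6Σd² / [n(n²−1)] = 1 − 6×76 / (8×63) = 1 − 456/504 ≈ 0.095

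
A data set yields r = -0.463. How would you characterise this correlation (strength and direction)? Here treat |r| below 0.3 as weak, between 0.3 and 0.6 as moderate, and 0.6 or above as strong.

moderate negative

r = -0.463 < 0 so the relationship is negative.
|r| = 0.463, which falls in the moderate range.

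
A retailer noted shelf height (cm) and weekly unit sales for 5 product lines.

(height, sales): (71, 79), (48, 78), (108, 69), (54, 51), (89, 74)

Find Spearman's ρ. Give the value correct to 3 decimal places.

Rank height: 3, 1, 5, 2, 4
Rank sales: 5, 4, 2, 1, 3
d = rank(height) − rank(sales): -2, -3, 3, 1, 1; Σd² = 24
ρ = 1 − 6Σd² / [n(n²−1)] = 1 − 6×24 / (5×24) = 1 − 144/120 ≈ -0.200

-0.200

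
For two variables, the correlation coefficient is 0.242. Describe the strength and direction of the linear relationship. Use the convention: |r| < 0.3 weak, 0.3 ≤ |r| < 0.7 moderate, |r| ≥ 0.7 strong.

weak positive

r = 0.242 > 0 so the relationship is positive.
|r| = 0.242, which falls in the weak range.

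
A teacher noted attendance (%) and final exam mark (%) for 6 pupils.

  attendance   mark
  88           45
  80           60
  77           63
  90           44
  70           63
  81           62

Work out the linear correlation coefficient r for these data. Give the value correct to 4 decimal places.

n = 6, Σx = 486, Σy = 337, Σx² = 39634, Σy² = 19343, Σxy = 27003
nΣxy − ΣxΣy = 162018 − 163782 = -1764
nΣx² − (Σx)² = 237804 − 236196 = 1608; nΣy² − (Σy)² = 116058 − 113569 = 2489
r = -1764 / √(1608 × 2489) = -1764 / 2000.5779 ≈ -0.8817

-0.8817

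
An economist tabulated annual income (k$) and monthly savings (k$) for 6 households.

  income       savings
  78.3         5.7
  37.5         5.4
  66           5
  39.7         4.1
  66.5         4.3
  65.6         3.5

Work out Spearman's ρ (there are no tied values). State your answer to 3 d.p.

Rank income: 6, 1, 4, 2, 5, 3
Rank savings: 6, 5, 4, 2, 3, 1
d = rank(income) − rank(savings): 0, -4, 0, 0, 2, 2; Σd² = 24
ρ = 1 − 6Σd² / [n(n²−1)] = 1 − 6×24 / (6×35) = 1 − 144/210 ≈ 0.314

0.314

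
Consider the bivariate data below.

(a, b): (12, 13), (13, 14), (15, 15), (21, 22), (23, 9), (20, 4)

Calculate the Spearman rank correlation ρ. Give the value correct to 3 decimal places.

-0.086

Rank a: 1, 2, 3, 5, 6, 4
Rank b: 3, 4, 5, 6, 2, 1
d = rank(a) − rank(b): -2, -2, -2, -1, 4, 3; Σd² = 38
ρ = 1 − 6Σd² / [n(n²−1)] = 1 − 6×38 / (6×35) = 1 − 228/210 ≈ -0.086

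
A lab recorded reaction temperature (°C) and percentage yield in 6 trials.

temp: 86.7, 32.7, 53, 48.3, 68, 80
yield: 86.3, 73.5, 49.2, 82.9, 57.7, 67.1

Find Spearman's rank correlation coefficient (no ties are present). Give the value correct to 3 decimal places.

Rank temp: 6, 1, 3, 2, 4, 5
Rank yield: 6, 4, 1, 5, 2, 3
d = rank(temp) − rank(yield): 0, -3, 2, -3, 2, 2; Σd² = 30
ρ = 1 − 6Σd² / [n(n²−1)] = 1 − 6×30 / (6×35) = 1 − 180/210 ≈ 0.143

0.143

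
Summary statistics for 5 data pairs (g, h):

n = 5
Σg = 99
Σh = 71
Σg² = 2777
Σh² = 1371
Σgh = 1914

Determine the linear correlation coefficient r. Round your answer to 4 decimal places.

0.9336

r = (nΣgh − ΣgΣh) / √[(nΣg² − (Σg)²)(nΣh² − (Σh)²)]
Numerator: 5×1914 − 99×71 = 2541
Denominator: √[(13885 − 9801)(6855 − 5041)] = √[4084 × 1814] = 2721.8332
r = 2541 / 2721.8332 ≈ 0.9336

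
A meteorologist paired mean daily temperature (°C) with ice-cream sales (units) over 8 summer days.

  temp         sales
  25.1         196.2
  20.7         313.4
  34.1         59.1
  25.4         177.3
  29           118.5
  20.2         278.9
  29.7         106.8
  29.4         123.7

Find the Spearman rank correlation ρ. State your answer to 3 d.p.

Rank temp: 3, 2, 8, 4, 5, 1, 7, 6
Rank sales: 6, 8, 1, 5, 3, 7, 2, 4
d = rank(temp) − rank(sales): -3, -6, 7, -1, 2, -6, 5, 2; Σd² = 164
ρ = 1 − 6Σd² / [n(n²−1)] = 1 − 6×164 / (8×63) = 1 − 984/504 ≈ -0.952

-0.952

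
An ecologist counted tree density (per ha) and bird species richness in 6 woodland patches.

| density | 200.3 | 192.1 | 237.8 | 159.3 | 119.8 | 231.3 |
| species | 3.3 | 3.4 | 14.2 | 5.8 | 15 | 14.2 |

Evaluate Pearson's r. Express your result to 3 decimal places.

0.055

n = 6, Σx = 1140.6, Σy = 55.9, Σx² = 226799.56, Σy² = 684.37, Σxy = 10696.29
nΣxy − ΣxΣy = 64177.74 − 63759.54 = 418.2
nΣx² − (Σx)² = 1360797.36 − 1300968.36 = 59829; nΣy² − (Σy)² = 4106.22 − 3124.81 = 981.41
r = 418.2 / √(59829 × 981.41) = 418.2 / 7662.6874 ≈ 0.055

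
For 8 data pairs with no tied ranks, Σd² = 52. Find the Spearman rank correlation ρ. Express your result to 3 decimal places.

ρ = 1 − 6Σd² / [n(n²−1)] = 1 − 6×52 / (8×63)
  = 1 − 312/504 = 1 − 0.6190 ≈ 0.381

0.381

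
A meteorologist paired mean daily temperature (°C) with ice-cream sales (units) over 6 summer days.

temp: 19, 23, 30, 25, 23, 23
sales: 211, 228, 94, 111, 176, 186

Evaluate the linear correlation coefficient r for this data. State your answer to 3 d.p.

n = 6, Σx = 143, Σy = 1006, Σx² = 3473, Σy² = 183234, Σxy = 23174
nΣxy − ΣxΣy = 139044 − 143858 = -4814
nΣx² − (Σx)² = 20838 − 20449 = 389; nΣy² − (Σy)² = 1099404 − 1012036 = 87368
r = -4814 / √(389 × 87368) = -4814 / 5829.7643 ≈ -0.826

-0.826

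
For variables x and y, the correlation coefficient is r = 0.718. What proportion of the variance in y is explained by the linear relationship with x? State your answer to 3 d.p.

r² = (0.718)² = 0.516

0.516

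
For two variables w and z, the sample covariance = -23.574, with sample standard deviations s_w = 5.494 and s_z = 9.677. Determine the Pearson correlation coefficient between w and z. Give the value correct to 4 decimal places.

r = Cov(w,z) / (s_w · s_z) = -23.574 / (5.494 × 9.677)
  = -23.574 / 53.1654 ≈ -0.4434

-0.4434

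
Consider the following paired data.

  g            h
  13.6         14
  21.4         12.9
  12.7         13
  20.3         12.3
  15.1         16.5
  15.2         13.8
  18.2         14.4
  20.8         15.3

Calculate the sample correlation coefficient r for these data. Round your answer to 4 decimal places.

n = 8, Σg = 137.3, Σh = 112.2, Σg² = 2439.23, Σh² = 1586.84, Σgh = 1920.48
nΣgh − ΣgΣh = 15363.84 − 15405.06 = -41.22
nΣg² − (Σg)² = 19513.84 − 18851.29 = 662.55; nΣh² − (Σh)² = 12694.72 − 12588.84 = 105.88
r = -41.22 / √(662.55 × 105.88) = -41.22 / 264.8600 ≈ -0.1556

-0.1556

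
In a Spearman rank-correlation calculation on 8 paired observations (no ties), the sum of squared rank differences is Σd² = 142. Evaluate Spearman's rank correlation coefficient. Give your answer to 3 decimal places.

-0.690

ρ = 1 − 6Σd² / [n(n²−1)] = 1 − 6×142 / (8×63)
  = 1 − 852/504 = 1 − 1.6905 ≈ -0.690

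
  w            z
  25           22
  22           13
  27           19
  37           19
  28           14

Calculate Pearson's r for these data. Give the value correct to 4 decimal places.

n = 5, Σw = 139, Σz = 87, Σw² = 3991, Σz² = 1571, Σwz = 2444
nΣwz − ΣwΣz = 12220 − 12093 = 127
nΣw² − (Σw)² = 19955 − 19321 = 634; nΣz² − (Σz)² = 7855 − 7569 = 286
r = 127 / √(634 × 286) = 127 / 425.8216 ≈ 0.2982

0.2982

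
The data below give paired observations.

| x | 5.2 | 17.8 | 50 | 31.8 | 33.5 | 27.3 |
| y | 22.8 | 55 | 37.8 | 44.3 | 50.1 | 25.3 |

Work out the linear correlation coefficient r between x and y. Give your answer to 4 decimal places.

n = 6, Σx = 165.6, Σy = 235.3, Σx² = 5722.66, Σy² = 10086.27, Σxy = 6765.34
nΣxy − ΣxΣy = 40592.04 − 38965.68 = 1626.36
nΣx² − (Σx)² = 34335.96 − 27423.36 = 6912.6; nΣy² − (Σy)² = 60517.62 − 55366.09 = 5151.53
r = 1626.36 / √(6912.6 × 5151.53) = 1626.36 / 5967.4506 ≈ 0.2725

0.2725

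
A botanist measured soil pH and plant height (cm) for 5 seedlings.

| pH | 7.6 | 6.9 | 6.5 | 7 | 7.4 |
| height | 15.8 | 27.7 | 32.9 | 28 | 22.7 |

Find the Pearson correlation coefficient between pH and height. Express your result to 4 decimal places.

n = 5, Σx = 35.4, Σy = 127.1, Σx² = 251.38, Σy² = 3398.63, Σxy = 889.04
nΣxy − ΣxΣy = 4445.2 − 4499.34 = -54.14
nΣx² − (Σx)² = 1256.9 − 1253.16 = 3.74; nΣy² − (Σy)² = 16993.15 − 16154.41 = 838.74
r = -54.14 / √(3.74 × 838.74) = -54.14 / 56.0079 ≈ -0.9666

-0.9666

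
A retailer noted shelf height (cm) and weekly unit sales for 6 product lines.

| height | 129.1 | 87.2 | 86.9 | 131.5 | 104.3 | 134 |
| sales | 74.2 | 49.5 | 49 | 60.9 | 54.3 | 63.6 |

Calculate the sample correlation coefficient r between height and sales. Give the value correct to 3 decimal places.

0.859

n = 6, Σx = 673, Σy = 351.5, Σx² = 77949, Σy² = 21059.15, Σxy = 40347.96
nΣxy − ΣxΣy = 242087.76 − 236559.5 = 5528.26
nΣx² − (Σx)² = 467694 − 452929 = 14765; nΣy² − (Σy)² = 126354.9 − 123552.25 = 2802.65
r = 5528.26 / √(14765 × 2802.65) = 5528.26 / 6432.8164 ≈ 0.859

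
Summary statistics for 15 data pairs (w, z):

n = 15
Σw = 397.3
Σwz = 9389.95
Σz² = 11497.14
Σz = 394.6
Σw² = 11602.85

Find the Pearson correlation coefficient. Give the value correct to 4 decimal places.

-0.9670

r = (nΣwz − ΣwΣz) / √[(nΣw² − (Σw)²)(nΣz² − (Σz)²)]
Numerator: 15×9389.95 − 397.3×394.6 = -15925.33
Denominator: √[(174042.75 − 157847.29)(172457.1 − 155709.16)] = √[16195.46 × 16747.94] = 16469.3835
r = -15925.33 / 16469.3835 ≈ -0.9670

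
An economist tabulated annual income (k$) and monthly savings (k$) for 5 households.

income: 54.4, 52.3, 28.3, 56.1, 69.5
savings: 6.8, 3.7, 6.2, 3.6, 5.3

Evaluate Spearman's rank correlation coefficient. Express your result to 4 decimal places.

Rank income: 3, 2, 1, 4, 5
Rank savings: 5, 2, 4, 1, 3
d = rank(income) − rank(savings): -2, 0, -3, 3, 2; Σd² = 26
ρ = 1 − 6Σd² / [n(n²−1)] = 1 − 6×26 / (5×24) = 1 − 156/120 ≈ -0.3000

-0.3000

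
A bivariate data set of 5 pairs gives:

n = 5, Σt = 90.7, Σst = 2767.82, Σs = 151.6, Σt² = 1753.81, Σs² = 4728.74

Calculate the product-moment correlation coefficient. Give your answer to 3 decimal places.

r = (nΣst − ΣsΣt) / √[(nΣs² − (Σs)²)(nΣt² − (Σt)²)]
Numerator: 5×2767.82 − 151.6×90.7 = 88.98
Denominator: √[(23643.7 − 22982.56)(8769.05 − 8226.49)] = √[661.14 × 542.56] = 598.9225
r = 88.98 / 598.9225 ≈ 0.149

0.149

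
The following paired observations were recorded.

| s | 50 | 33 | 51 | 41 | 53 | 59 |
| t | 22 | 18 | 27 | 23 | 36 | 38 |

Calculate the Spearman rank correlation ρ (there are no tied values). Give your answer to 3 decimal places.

0.943

Rank s: 3, 1, 4, 2, 5, 6
Rank t: 2, 1, 4, 3, 5, 6
d = rank(s) − rank(t): 1, 0, 0, -1, 0, 0; Σd² = 2
ρ = 1 − 6Σd² / [n(n²−1)] = 1 − 6×2 / (6×35) = 1 − 12/210 ≈ 0.943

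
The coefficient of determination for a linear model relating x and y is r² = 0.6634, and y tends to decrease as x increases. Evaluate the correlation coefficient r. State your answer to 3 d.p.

|r| = √0.6634 = 0.814
The association is negative, so r = −0.814.

-0.814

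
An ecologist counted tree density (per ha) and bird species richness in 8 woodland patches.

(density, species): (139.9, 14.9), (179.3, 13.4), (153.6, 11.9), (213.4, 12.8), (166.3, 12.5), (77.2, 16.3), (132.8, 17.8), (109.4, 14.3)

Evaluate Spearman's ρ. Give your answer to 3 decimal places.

Rank density: 4, 7, 5, 8, 6, 1, 3, 2
Rank species: 6, 4, 1, 3, 2, 7, 8, 5
d = rank(density) − rank(species): -2, 3, 4, 5, 4, -6, -5, -3; Σd² = 140
ρ = 1 − 6Σd² / [n(n²−1)] = 1 − 6×140 / (8×63) = 1 − 840/504 ≈ -0.667

-0.667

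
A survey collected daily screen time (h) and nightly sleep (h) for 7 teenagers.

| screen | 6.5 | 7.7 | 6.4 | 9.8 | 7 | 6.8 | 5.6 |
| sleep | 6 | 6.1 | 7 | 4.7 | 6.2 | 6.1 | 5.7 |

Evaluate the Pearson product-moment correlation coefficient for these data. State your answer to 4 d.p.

n = 7, Σx = 49.8, Σy = 41.8, Σx² = 365.14, Σy² = 252.44, Σxy = 293.63
nΣxy − ΣxΣy = 2055.41 − 2081.64 = -26.23
nΣx² − (Σx)² = 2555.98 − 2480.04 = 75.94; nΣy² − (Σy)² = 1767.08 − 1747.24 = 19.84
r = -26.23 / √(75.94 × 19.84) = -26.23 / 38.8156 ≈ -0.6758

-0.6758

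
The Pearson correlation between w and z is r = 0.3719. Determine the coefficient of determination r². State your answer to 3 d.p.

0.138

r² = (0.3719)² = 0.138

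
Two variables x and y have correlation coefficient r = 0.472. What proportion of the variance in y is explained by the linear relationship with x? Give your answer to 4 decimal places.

r² = (0.472)² = 0.2228

0.2228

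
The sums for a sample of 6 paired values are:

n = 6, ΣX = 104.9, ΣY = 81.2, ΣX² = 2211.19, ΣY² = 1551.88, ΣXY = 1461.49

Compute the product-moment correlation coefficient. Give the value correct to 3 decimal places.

0.101

r = (nΣXY − ΣXΣY) / √[(nΣX² − (ΣX)²)(nΣY² − (ΣY)²)]
Numerator: 6×1461.49 − 104.9×81.2 = 251.06
Denominator: √[(13267.14 − 11004.01)(9311.28 − 6593.44)] = √[2263.13 × 2717.84] = 2480.0857
r = 251.06 / 2480.0857 ≈ 0.101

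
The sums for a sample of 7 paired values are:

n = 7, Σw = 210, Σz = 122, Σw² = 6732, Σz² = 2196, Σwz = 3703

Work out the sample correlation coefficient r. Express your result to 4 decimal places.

r = (nΣwz − ΣwΣz) / √[(nΣw² − (Σw)²)(nΣz² − (Σz)²)]
Numerator: 7×3703 − 210×122 = 301
Denominator: √[(47124 − 44100)(15372 − 14884)] = √[3024 × 488] = 1214.7889
r = 301 / 1214.7889 ≈ 0.2478

0.2478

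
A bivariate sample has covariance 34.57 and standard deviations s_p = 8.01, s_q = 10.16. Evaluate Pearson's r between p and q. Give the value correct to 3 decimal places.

r = Cov(p,q) / (s_p · s_q) = 34.57 / (8.01 × 10.16)
  = 34.57 / 81.3816 ≈ 0.425

0.425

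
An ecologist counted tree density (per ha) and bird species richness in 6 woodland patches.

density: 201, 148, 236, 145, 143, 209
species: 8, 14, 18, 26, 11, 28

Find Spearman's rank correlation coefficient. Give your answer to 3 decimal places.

Rank density: 4, 3, 6, 2, 1, 5
Rank species: 1, 3, 4, 5, 2, 6
d = rank(density) − rank(species): 3, 0, 2, -3, -1, -1; Σd² = 24
ρ = 1 − 6Σd² / [n(n²−1)] = 1 − 6×24 / (6×35) = 1 − 144/210 ≈ 0.314

0.314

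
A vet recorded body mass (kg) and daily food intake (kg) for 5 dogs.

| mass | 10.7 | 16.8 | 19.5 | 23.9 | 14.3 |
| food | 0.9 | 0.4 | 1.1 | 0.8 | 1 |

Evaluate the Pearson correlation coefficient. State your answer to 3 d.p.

n = 5, Σx = 85.2, Σy = 4.2, Σx² = 1552.68, Σy² = 3.82, Σxy = 71.22
nΣxy − ΣxΣy = 356.1 − 357.84 = -1.74
nΣx² − (Σx)² = 7763.4 − 7259.04 = 504.36; nΣy² − (Σy)² = 19.1 − 17.64 = 1.46
r = -1.74 / √(504.36 × 1.46) = -1.74 / 27.1361 ≈ -0.064

-0.064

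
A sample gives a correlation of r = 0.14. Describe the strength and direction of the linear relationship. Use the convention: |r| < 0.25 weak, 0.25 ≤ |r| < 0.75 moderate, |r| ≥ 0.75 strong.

weak positive

r = 0.14 > 0 so the relationship is positive.
|r| = 0.14, which falls in the weak range.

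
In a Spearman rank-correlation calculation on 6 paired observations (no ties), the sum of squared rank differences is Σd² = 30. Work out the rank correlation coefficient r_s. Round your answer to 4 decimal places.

0.1429

ρ = 1 − 6Σd² / [n(n²−1)] = 1 − 6×30 / (6×35)
  = 1 − 180/210 = 1 − 0.85714 ≈ 0.1429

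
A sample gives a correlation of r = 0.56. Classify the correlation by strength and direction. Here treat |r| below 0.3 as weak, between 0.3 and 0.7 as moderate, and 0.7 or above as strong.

moderate positive

r = 0.56 > 0 so the relationship is positive.
|r| = 0.56, which falls in the moderate range.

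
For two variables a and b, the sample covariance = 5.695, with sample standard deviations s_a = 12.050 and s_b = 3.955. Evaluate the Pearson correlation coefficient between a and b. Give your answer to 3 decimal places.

0.119

r = Cov(a,b) / (s_a · s_b) = 5.695 / (12.050 × 3.955)
  = 5.695 / 47.6578 ≈ 0.119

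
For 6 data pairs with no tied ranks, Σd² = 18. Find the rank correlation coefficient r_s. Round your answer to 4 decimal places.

0.4857

ρ = 1 − 6Σd² / [n(n²−1)] = 1 − 6×18 / (6×35)
  = 1 − 108/210 = 1 − 0.51429 ≈ 0.4857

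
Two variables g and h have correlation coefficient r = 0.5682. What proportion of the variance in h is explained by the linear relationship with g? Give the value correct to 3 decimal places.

0.323

r² = (0.5682)² = 0.323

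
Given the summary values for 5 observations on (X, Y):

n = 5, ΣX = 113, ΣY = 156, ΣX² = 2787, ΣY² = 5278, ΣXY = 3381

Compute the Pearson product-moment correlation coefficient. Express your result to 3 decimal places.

-0.467

r = (nΣXY − ΣXΣY) / √[(nΣX² − (ΣX)²)(nΣY² − (ΣY)²)]
Numerator: 5×3381 − 113×156 = -723
Denominator: √[(13935 − 12769)(26390 − 24336)] = √[1166 × 2054] = 1547.5671
r = -723 / 1547.5671 ≈ -0.467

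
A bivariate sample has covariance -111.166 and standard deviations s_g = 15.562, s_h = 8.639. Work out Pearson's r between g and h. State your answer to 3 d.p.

-0.827

r = Cov(g,h) / (s_g · s_h) = -111.166 / (15.562 × 8.639)
  = -111.166 / 134.4401 ≈ -0.827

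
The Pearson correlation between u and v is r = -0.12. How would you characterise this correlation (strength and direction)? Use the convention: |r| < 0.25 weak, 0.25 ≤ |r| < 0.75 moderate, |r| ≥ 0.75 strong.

weak negative

r = -0.12 < 0 so the relationship is negative.
|r| = 0.12, which falls in the weak range.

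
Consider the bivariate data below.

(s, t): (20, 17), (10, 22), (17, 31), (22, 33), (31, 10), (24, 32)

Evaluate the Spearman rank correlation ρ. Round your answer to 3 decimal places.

Rank s: 3, 1, 2, 4, 6, 5
Rank t: 2, 3, 4, 6, 1, 5
d = rank(s) − rank(t): 1, -2, -2, -2, 5, 0; Σd² = 38
ρ = 1 − 6Σd² / [n(n²−1)] = 1 − 6×38 / (6×35) = 1 − 228/210 ≈ -0.086

-0.086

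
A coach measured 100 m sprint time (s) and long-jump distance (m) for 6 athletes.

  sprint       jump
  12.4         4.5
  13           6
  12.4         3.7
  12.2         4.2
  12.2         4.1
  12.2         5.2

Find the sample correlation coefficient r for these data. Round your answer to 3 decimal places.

0.690

n = 6, Σx = 74.4, Σy = 27.7, Σx² = 923.04, Σy² = 131.43, Σxy = 344.38
nΣxy − ΣxΣy = 2066.28 − 2060.88 = 5.4
nΣx² − (Σx)² = 5538.24 − 5535.36 = 2.88; nΣy² − (Σy)² = 788.58 − 767.29 = 21.29
r = 5.4 / √(2.88 × 21.29) = 5.4 / 7.8304 ≈ 0.690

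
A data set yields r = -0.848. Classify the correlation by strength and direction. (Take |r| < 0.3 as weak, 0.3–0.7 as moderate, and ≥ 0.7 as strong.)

r = -0.848 < 0 so the relationship is negative.
|r| = 0.848, which falls in the strong range.

strong negative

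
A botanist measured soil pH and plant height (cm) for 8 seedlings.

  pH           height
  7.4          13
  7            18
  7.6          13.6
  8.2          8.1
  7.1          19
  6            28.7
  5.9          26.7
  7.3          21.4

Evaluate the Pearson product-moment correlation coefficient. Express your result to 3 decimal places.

n = 8, Σx = 56.5, Σy = 148.5, Σx² = 403.27, Σy² = 3099.11, Σxy = 1012.83
nΣxy − ΣxΣy = 8102.64 − 8390.25 = -287.61
nΣx² − (Σx)² = 3226.16 − 3192.25 = 33.91; nΣy² − (Σy)² = 24792.88 − 22052.25 = 2740.63
r = -287.61 / √(33.91 × 2740.63) = -287.61 / 304.8520 ≈ -0.943

-0.943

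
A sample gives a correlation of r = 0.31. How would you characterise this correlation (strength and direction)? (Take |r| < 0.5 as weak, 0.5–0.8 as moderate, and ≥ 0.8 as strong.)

weak positive

r = 0.31 > 0 so the relationship is positive.
|r| = 0.31, which falls in the weak range.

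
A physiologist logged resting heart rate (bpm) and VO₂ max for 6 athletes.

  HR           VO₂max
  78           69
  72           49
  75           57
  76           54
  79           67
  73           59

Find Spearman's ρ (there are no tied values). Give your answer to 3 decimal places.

0.714

Rank HR: 5, 1, 3, 4, 6, 2
Rank VO₂max: 6, 1, 3, 2, 5, 4
d = rank(HR) − rank(VO₂max): -1, 0, 0, 2, 1, -2; Σd² = 10
ρ = 1 − 6Σd² / [n(n²−1)] = 1 − 6×10 / (6×35) = 1 − 60/210 ≈ 0.714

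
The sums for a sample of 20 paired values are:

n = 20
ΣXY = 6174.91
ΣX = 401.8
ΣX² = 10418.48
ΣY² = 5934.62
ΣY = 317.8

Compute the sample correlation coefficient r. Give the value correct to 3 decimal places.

-0.146

r = (nΣXY − ΣXΣY) / √[(nΣX² − (ΣX)²)(nΣY² − (ΣY)²)]
Numerator: 20×6174.91 − 401.8×317.8 = -4193.84
Denominator: √[(208369.6 − 161443.24)(118692.4 − 100996.84)] = √[46926.36 × 17695.56] = 28816.4574
r = -4193.84 / 28816.4574 ≈ -0.146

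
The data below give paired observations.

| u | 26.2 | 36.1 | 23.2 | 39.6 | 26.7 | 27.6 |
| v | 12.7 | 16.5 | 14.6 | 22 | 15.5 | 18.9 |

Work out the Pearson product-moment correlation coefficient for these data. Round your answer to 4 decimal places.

n = 6, Σu = 179.4, Σv = 100.2, Σu² = 5570.7, Σv² = 1728.16, Σuv = 3073.8
nΣuv − ΣuΣv = 18442.8 − 17975.88 = 466.92
nΣu² − (Σu)² = 33424.2 − 32184.36 = 1239.84; nΣv² − (Σv)² = 10368.96 − 10040.04 = 328.92
r = 466.92 / √(1239.84 × 328.92) = 466.92 / 638.5986 ≈ 0.7312

0.7312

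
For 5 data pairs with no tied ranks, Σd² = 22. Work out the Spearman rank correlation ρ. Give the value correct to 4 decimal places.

ρ = 1 − 6Σd² / [n(n²−1)] = 1 − 6×22 / (5×24)
  = 1 − 132/120 = 1 − 1.10000 ≈ -0.1000

-0.1000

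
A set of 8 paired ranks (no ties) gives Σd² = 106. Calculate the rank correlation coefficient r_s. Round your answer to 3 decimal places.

ρ = 1 − 6Σd² / [n(n²−1)] = 1 − 6×106 / (8×63)
  = 1 − 636/504 = 1 − 1.2619 ≈ -0.262

-0.262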